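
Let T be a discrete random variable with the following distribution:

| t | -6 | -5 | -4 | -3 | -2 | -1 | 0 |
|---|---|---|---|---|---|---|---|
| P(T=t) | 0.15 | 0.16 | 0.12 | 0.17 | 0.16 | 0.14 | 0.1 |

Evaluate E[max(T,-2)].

-1.66

E[max(T,-2)] = Σ max(t,-2)·P(T=t)
 = (-2)·0.15 + (-2)·0.16 + (-2)·0.12 + (-2)·0.17 + (-2)·0.16 + (-1)·0.14 + 0·0.1
 = (-0.3) + (-0.32) + (-0.24) + (-0.34) + (-0.32) + (-0.14) + 0
 = -1.66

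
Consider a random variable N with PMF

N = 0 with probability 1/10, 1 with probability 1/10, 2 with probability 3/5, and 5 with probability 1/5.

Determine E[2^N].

E[2^N] = Σ 2^n·P(N=n)
 = 1·1/10 + 2·1/10 + 4·3/5 + 32·1/5
 = 1/10 + 1/5 + 12/5 + 32/5
 = 91/10

9.1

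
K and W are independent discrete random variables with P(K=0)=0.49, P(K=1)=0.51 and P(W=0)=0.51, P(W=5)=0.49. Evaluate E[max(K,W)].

E[max(K,W)] = Σ_k Σ_w max(k,w) · P(K=k)P(W=w)
 = 0·0.2499 + 5·0.2401 + 1·0.2601 + 5·0.2499
 = 0 + 1.2005 + 0.2601 + 1.2495
 = 2.7101

2.7101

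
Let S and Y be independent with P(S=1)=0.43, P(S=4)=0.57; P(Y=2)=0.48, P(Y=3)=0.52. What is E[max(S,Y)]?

E[max(S,Y)] = Σ_s Σ_y max(s,y) · P(S=s)P(Y=y)
 = 2·0.2064 + 3·0.2236 + 4·0.2736 + 4·0.2964
 = 0.4128 + 0.6708 + 1.0944 + 1.1856
 = 3.3636

3.3636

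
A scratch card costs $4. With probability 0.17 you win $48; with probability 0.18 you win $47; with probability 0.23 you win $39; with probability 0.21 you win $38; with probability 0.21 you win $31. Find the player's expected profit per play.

E[payout] = 48·0.17 + 47·0.18 + 39·0.23 + 38·0.21 + 31·0.21
 = 8.16 + 8.46 + 8.97 + 7.98 + 6.51
 = 40.08
Net = 40.08 - 4 = 36.08

36.08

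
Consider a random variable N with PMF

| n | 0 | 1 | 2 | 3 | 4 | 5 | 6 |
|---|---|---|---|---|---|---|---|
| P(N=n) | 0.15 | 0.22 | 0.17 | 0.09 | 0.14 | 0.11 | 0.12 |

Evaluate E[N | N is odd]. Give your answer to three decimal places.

P(N is odd) = 0.22 + 0.09 + 0.11 = 0.42.
E[N | N is odd] = [1·0.22 + 3·0.09 + 5·0.11] / 0.42
 = 1.04 / 0.42
 = 52/21

2.476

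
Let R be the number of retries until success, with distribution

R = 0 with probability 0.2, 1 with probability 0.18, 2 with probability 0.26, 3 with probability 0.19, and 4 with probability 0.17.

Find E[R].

E[R] = Σ r·P(R=r)
 = 0·0.2 + 1·0.18 + 2·0.26 + 3·0.19 + 4·0.17
 = 0 + 0.18 + 0.52 + 0.57 + 0.68
 = 1.95

1.95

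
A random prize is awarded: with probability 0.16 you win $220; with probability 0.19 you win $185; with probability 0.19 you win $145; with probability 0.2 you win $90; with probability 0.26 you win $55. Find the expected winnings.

130.2

E[payout] = 220·0.16 + 185·0.19 + 145·0.19 + 90·0.2 + 55·0.26
 = 35.2 + 35.15 + 27.55 + 18 + 14.3
 = 130.2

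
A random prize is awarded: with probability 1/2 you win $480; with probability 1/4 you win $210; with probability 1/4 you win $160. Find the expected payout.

E[payout] = 480·1/2 + 210·1/4 + 160·1/4
 = 240 + 105/2 + 40
 = 665/2

332.5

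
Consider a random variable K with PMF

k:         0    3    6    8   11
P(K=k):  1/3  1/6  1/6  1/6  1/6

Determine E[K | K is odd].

P(K is odd) = 1/6 + 1/6 = 1/3.
E[K | K is odd] = [3·1/6 + 11·1/6] / (1/3)
 = 7/3 / (1/3)
 = 7

7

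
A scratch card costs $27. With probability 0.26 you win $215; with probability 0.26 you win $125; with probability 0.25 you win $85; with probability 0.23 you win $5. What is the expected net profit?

83.8

E[payout] = 215·0.26 + 125·0.26 + 85·0.25 + 5·0.23
 = 55.9 + 32.5 + 21.25 + 1.15
 = 110.8
Net = 110.8 - 27 = 83.8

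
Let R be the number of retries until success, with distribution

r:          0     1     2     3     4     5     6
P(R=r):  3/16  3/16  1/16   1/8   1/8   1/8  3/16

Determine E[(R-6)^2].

14.1875

E[(R-6)^2] = Σ (r-6)^2·P(R=r)
 = 36·3/16 + 25·3/16 + 16·1/16 + 9·1/8 + 4·1/8 + 1·1/8 + 0·3/16
 = 27/4 + 75/16 + 1 + 9/8 + 1/2 + 1/8 + 0
 = 227/16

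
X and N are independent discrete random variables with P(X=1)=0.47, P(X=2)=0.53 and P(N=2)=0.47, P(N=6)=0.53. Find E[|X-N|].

2.59

E[|X-N|] = Σ_x Σ_n |x-n| · P(X=x)P(N=n)
 = 1·0.2209 + 5·0.2491 + 0·0.2491 + 4·0.2809
 = 0.2209 + 1.2455 + 0 + 1.1236
 = 2.59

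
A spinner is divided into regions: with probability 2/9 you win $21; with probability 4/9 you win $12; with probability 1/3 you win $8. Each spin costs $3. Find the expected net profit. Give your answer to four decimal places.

9.6667

E[payout] = 21·2/9 + 12·4/9 + 8·1/3
 = 14/3 + 16/3 + 8/3
 = 38/3
Net = 38/3 - 3 = 29/3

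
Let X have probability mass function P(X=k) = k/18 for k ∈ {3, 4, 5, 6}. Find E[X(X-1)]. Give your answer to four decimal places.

E[X(X-1)] = Σ x(x-1)·P(X=x)
 = 6·1/6 + 12·2/9 + 20·5/18 + 30·1/3
 = 1 + 8/3 + 50/9 + 10
 = 173/9

19.2222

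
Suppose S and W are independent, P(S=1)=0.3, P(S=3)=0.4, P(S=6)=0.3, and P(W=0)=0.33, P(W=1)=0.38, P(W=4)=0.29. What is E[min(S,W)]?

E[min(S,W)] = Σ_s Σ_w min(s,w) · P(S=s)P(W=w)
 = 0·0.099 + 1·0.114 + 1·0.087 + 0·0.132 + 1·0.152 + 3·0.116 + 0·0.099 + 1·0.114 + 4·0.087
 = 0 + 0.114 + 0.087 + 0 + 0.152 + 0.348 + 0 + 0.114 + 0.348
 = 1.163

1.163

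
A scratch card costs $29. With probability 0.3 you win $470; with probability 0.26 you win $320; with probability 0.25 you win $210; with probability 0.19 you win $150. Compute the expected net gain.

E[payout] = 470·0.3 + 320·0.26 + 210·0.25 + 150·0.19
 = 141 + 83.2 + 52.5 + 28.5
 = 305.2
Net = 305.2 - 29 = 276.2

276.2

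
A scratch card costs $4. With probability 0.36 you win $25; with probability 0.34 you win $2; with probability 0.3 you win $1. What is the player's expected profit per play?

E[payout] = 25·0.36 + 2·0.34 + 1·0.3
 = 9 + 0.68 + 0.3
 = 9.98
Net = 9.98 - 4 = 5.98

5.98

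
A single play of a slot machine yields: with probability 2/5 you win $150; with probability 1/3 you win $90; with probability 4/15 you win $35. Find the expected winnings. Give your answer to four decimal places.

99.3333

E[payout] = 150·2/5 + 90·1/3 + 35·4/15
 = 60 + 30 + 28/3
 = 298/3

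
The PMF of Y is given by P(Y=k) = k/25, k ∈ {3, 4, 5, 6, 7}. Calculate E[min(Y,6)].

5.12

E[min(Y,6)] = Σ min(y,6)·P(Y=y)
 = 3·3/25 + 4·4/25 + 5·1/5 + 6·6/25 + 6·7/25
 = 9/25 + 16/25 + 1 + 36/25 + 42/25
 = 128/25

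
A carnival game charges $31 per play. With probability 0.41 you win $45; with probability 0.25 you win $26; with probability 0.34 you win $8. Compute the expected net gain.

-3.33

E[payout] = 45·0.41 + 26·0.25 + 8·0.34
 = 18.45 + 6.5 + 2.72
 = 27.67
Net = 27.67 - 31 = -3.33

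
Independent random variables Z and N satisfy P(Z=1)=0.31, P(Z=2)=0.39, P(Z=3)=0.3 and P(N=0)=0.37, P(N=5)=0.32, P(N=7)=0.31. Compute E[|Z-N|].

3.2526

E[|Z-N|] = Σ_z Σ_n |z-n| · P(Z=z)P(N=n)
 = 1·0.1147 + 4·0.0992 + 6·0.0961 + 2·0.1443 + 3·0.1248 + 5·0.1209 + 3·0.111 + 2·0.096 + 4·0.093
 = 0.1147 + 0.3968 + 0.5766 + 0.2886 + 0.3744 + 0.6045 + 0.333 + 0.192 + 0.372
 = 3.2526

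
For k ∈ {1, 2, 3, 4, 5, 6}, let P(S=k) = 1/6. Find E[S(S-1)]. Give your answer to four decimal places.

11.6667

E[S(S-1)] = Σ s(s-1)·P(S=s)
 = 0·1/6 + 2·1/6 + 6·1/6 + 12·1/6 + 20·1/6 + 30·1/6
 = 0 + 1/3 + 1 + 2 + 10/3 + 5
 = 35/3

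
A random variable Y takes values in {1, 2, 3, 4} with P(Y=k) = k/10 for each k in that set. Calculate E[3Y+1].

E[3Y+1] = Σ (3y+1)·P(Y=y)
 = 4·1/10 + 7·1/5 + 10·3/10 + 13·2/5
 = 2/5 + 7/5 + 3 + 26/5
 = 10

10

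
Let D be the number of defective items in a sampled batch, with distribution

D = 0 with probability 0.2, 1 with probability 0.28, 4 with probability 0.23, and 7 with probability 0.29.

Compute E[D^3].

114.47

E[D^3] = Σ d^3·P(D=d)
 = 0·0.2 + 1·0.28 + 64·0.23 + 343·0.29
 = 0 + 0.28 + 14.72 + 99.47
 = 114.47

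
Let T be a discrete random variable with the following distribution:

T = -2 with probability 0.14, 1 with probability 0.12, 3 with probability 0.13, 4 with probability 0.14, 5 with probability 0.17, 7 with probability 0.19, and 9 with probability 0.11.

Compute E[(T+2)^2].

E[(T+2)^2] = Σ (t+2)^2·P(T=t)
 = 0·0.14 + 9·0.12 + 25·0.13 + 36·0.14 + 49·0.17 + 81·0.19 + 121·0.11
 = 0 + 1.08 + 3.25 + 5.04 + 8.33 + 15.39 + 13.31
 = 46.4

46.4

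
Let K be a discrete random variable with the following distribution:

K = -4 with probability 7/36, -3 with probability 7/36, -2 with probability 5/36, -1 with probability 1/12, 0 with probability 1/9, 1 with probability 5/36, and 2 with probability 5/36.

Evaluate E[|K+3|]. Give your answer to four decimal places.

E[|K+3|] = Σ |k+3|·P(K=k)
 = 1·7/36 + 0·7/36 + 1·5/36 + 2·1/12 + 3·1/9 + 4·5/36 + 5·5/36
 = 7/36 + 0 + 5/36 + 1/6 + 1/3 + 5/9 + 25/36
 = 25/12

2.0833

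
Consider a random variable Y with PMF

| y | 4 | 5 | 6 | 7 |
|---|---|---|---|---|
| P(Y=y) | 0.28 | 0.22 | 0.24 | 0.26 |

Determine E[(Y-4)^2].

E[(Y-4)^2] = Σ (y-4)^2·P(Y=y)
 = 0·0.28 + 1·0.22 + 4·0.24 + 9·0.26
 = 0 + 0.22 + 0.96 + 2.34
 = 3.52

3.52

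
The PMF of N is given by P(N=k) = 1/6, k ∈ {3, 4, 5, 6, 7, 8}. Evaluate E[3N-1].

15.5

E[3N-1] = Σ (3n-1)·P(N=n)
 = 8·1/6 + 11·1/6 + 14·1/6 + 17·1/6 + 20·1/6 + 23·1/6
 = 4/3 + 11/6 + 7/3 + 17/6 + 10/3 + 23/6
 = 31/2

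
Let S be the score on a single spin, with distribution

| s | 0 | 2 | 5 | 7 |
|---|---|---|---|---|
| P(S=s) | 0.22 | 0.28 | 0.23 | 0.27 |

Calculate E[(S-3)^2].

7.5

E[(S-3)^2] = Σ (s-3)^2·P(S=s)
 = 9·0.22 + 1·0.28 + 4·0.23 + 16·0.27
 = 1.98 + 0.28 + 0.92 + 4.32
 = 7.5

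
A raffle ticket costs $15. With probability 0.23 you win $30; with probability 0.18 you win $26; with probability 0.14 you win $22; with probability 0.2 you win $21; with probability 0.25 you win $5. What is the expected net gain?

E[payout] = 30·0.23 + 26·0.18 + 22·0.14 + 21·0.2 + 5·0.25
 = 6.9 + 4.68 + 3.08 + 4.2 + 1.25
 = 20.11
Net = 20.11 - 15 = 5.11

5.11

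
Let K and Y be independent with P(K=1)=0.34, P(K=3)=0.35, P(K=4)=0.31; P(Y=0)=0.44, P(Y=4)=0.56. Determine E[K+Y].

E[K+Y] = Σ_k Σ_y (k+y) · P(K=k)P(Y=y)
 = 1·0.1496 + 5·0.1904 + 3·0.154 + 7·0.196 + 4·0.1364 + 8·0.1736
 = 0.1496 + 0.952 + 0.462 + 1.372 + 0.5456 + 1.3888
 = 4.87

4.87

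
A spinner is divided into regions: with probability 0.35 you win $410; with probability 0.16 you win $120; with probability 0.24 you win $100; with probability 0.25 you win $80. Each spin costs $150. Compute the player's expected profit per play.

E[payout] = 410·0.35 + 120·0.16 + 100·0.24 + 80·0.25
 = 143.5 + 19.2 + 24 + 20
 = 206.7
Net = 206.7 - 150 = 56.7

56.7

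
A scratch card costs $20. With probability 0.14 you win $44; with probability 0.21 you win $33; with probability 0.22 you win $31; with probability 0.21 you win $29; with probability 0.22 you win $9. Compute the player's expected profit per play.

E[payout] = 44·0.14 + 33·0.21 + 31·0.22 + 29·0.21 + 9·0.22
 = 6.16 + 6.93 + 6.82 + 6.09 + 1.98
 = 27.98
Net = 27.98 - 20 = 7.98

7.98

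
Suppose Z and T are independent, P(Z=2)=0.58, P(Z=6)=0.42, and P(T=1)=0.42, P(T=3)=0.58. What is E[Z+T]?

E[Z+T] = Σ_z Σ_t (z+t) · P(Z=z)P(T=t)
 = 3·0.2436 + 5·0.3364 + 7·0.1764 + 9·0.2436
 = 0.7308 + 1.682 + 1.2348 + 2.1924
 = 5.84

5.84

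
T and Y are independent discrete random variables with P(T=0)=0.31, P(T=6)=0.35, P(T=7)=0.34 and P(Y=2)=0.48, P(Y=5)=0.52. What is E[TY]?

E[TY] = Σ_t Σ_y ty · P(T=t)P(Y=y)
 = 0·0.1488 + 0·0.1612 + 12·0.168 + 30·0.182 + 14·0.1632 + 35·0.1768
 = 0 + 0 + 2.016 + 5.46 + 2.2848 + 6.188
 = 15.9488

15.9488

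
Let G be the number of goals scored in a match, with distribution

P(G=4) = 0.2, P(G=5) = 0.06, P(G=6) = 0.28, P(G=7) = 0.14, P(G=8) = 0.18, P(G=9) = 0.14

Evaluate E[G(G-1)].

E[G(G-1)] = Σ g(g-1)·P(G=g)
 = 12·0.2 + 20·0.06 + 30·0.28 + 42·0.14 + 56·0.18 + 72·0.14
 = 2.4 + 1.2 + 8.4 + 5.88 + 10.08 + 10.08
 = 38.04

38.04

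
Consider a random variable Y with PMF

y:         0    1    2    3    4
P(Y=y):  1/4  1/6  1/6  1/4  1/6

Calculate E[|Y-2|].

E[|Y-2|] = Σ |y-2|·P(Y=y)
 = 2·1/4 + 1·1/6 + 0·1/6 + 1·1/4 + 2·1/6
 = 1/2 + 1/6 + 0 + 1/4 + 1/3
 = 5/4

1.25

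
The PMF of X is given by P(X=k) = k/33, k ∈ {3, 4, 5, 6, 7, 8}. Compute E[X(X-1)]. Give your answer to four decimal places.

E[X(X-1)] = Σ x(x-1)·P(X=x)
 = 6·1/11 + 12·4/33 + 20·5/33 + 30·2/11 + 42·7/33 + 56·8/33
 = 6/11 + 16/11 + 100/33 + 60/11 + 98/11 + 448/33
 = 1088/33

32.9697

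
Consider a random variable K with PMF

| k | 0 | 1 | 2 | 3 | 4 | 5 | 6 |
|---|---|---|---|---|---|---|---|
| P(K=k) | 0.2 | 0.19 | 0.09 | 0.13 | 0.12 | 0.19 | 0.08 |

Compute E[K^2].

11.27

E[K^2] = Σ k^2·P(K=k)
 = 0·0.2 + 1·0.19 + 4·0.09 + 9·0.13 + 16·0.12 + 25·0.19 + 36·0.08
 = 0 + 0.19 + 0.36 + 1.17 + 1.92 + 4.75 + 2.88
 = 11.27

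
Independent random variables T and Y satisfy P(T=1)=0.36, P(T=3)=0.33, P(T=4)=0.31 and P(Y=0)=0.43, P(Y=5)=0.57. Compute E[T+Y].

E[T+Y] = Σ_t Σ_y (t+y) · P(T=t)P(Y=y)
 = 1·0.1548 + 6·0.2052 + 3·0.1419 + 8·0.1881 + 4·0.1333 + 9·0.1767
 = 0.1548 + 1.2312 + 0.4257 + 1.5048 + 0.5332 + 1.5903
 = 5.44

5.44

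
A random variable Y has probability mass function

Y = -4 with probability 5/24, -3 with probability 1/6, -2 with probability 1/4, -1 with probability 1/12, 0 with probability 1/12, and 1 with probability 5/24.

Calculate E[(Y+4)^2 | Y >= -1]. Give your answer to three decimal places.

P(Y >= -1) = 1/12 + 1/12 + 5/24 = 3/8.
E[(Y+4)^2 | Y >= -1] = [9·1/12 + 16·1/12 + 25·5/24] / (3/8)
 = 175/24 / (3/8)
 = 175/9

19.444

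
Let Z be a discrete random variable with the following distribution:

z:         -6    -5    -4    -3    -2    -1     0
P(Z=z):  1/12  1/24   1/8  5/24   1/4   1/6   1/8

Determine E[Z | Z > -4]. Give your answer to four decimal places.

P(Z > -4) = 5/24 + 1/4 + 1/6 + 1/8 = 3/4.
E[Z | Z > -4] = [(-3)·5/24 + (-2)·1/4 + (-1)·1/6 + 0·1/8] / (3/4)
 = -31/24 / (3/4)
 = -31/18

-1.7222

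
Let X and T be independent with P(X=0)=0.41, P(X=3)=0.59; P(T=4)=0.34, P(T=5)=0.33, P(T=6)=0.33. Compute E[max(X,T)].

4.99

E[max(X,T)] = Σ_x Σ_t max(x,t) · P(X=x)P(T=t)
 = 4·0.1394 + 5·0.1353 + 6·0.1353 + 4·0.2006 + 5·0.1947 + 6·0.1947
 = 0.5576 + 0.6765 + 0.8118 + 0.8024 + 0.9735 + 1.1682
 = 4.99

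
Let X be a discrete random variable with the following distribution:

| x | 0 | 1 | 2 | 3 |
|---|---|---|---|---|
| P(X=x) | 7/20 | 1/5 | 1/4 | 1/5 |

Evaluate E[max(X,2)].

2.2

E[max(X,2)] = Σ max(x,2)·P(X=x)
 = 2·7/20 + 2·1/5 + 2·1/4 + 3·1/5
 = 7/10 + 2/5 + 1/2 + 3/5
 = 11/5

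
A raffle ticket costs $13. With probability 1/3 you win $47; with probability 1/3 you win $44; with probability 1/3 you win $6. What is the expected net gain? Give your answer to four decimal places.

19.3333

E[payout] = 47·1/3 + 44·1/3 + 6·1/3
 = 47/3 + 44/3 + 2
 = 97/3
Net = 97/3 - 13 = 58/3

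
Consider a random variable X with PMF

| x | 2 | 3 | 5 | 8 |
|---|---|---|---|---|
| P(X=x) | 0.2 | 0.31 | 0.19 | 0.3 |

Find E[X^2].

E[X^2] = Σ x^2·P(X=x)
 = 4·0.2 + 9·0.31 + 25·0.19 + 64·0.3
 = 0.8 + 2.79 + 4.75 + 19.2
 = 27.54

27.54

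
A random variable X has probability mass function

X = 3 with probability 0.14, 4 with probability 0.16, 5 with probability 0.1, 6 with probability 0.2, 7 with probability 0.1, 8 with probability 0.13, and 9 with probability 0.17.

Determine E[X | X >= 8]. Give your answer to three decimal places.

P(X >= 8) = 0.13 + 0.17 = 0.3.
E[X | X >= 8] = [8·0.13 + 9·0.17] / 0.3
 = 2.57 / 0.3
 = 257/30

8.567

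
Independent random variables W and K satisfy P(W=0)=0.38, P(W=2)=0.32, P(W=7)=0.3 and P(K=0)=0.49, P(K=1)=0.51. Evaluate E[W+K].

3.25

E[W+K] = Σ_w Σ_k (w+k) · P(W=w)P(K=k)
 = 0·0.1862 + 1·0.1938 + 2·0.1568 + 3·0.1632 + 7·0.147 + 8·0.153
 = 0 + 0.1938 + 0.3136 + 0.4896 + 1.029 + 1.224
 = 3.25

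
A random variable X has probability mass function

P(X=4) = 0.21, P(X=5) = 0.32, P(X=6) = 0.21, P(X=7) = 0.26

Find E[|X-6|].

1

E[|X-6|] = Σ |x-6|·P(X=x)
 = 2·0.21 + 1·0.32 + 0·0.21 + 1·0.26
 = 0.42 + 0.32 + 0 + 0.26
 = 1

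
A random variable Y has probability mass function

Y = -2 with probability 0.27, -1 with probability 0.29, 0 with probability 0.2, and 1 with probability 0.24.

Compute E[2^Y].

0.8925

E[2^Y] = Σ 2^y·P(Y=y)
 = 0.25·0.27 + 0.5·0.29 + 1·0.2 + 2·0.24
 = 0.0675 + 0.145 + 0.2 + 0.48
 = 0.8925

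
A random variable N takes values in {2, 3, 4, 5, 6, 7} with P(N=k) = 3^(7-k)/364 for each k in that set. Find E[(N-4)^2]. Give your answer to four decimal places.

E[(N-4)^2] = Σ (n-4)^2·P(N=n)
 = 4·243/364 + 1·81/364 + 0·27/364 + 1·9/364 + 4·3/364 + 9·1/364
 = 243/91 + 81/364 + 0 + 9/364 + 3/91 + 9/364
 = 1083/364

2.9753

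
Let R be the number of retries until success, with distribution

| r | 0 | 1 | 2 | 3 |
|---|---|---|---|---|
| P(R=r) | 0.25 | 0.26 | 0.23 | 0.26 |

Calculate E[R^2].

E[R^2] = Σ r^2·P(R=r)
 = 0·0.25 + 1·0.26 + 4·0.23 + 9·0.26
 = 0 + 0.26 + 0.92 + 2.34
 = 3.52

3.52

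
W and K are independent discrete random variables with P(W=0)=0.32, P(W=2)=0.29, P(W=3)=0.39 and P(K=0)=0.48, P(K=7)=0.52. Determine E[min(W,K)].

E[min(W,K)] = Σ_w Σ_k min(w,k) · P(W=w)P(K=k)
 = 0·0.1536 + 0·0.1664 + 0·0.1392 + 2·0.1508 + 0·0.1872 + 3·0.2028
 = 0 + 0 + 0 + 0.3016 + 0 + 0.6084
 = 0.91

0.91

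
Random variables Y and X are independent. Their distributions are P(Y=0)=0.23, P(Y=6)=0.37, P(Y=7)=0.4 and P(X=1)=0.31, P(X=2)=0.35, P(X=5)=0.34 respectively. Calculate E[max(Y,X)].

5.6433

E[max(Y,X)] = Σ_y Σ_x max(y,x) · P(Y=y)P(X=x)
 = 1·0.0713 + 2·0.0805 + 5·0.0782 + 6·0.1147 + 6·0.1295 + 6·0.1258 + 7·0.124 + 7·0.14 + 7·0.136
 = 0.0713 + 0.161 + 0.391 + 0.6882 + 0.777 + 0.7548 + 0.868 + 0.98 + 0.952
 = 5.6433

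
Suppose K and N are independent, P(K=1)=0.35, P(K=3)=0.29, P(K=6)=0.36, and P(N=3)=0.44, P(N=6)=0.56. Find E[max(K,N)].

E[max(K,N)] = Σ_k Σ_n max(k,n) · P(K=k)P(N=n)
 = 3·0.154 + 6·0.196 + 3·0.1276 + 6·0.1624 + 6·0.1584 + 6·0.2016
 = 0.462 + 1.176 + 0.3828 + 0.9744 + 0.9504 + 1.2096
 = 5.1552

5.1552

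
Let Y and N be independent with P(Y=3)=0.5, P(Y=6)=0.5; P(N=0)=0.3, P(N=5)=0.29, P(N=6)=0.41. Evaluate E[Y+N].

8.41

E[Y+N] = Σ_y Σ_n (y+n) · P(Y=y)P(N=n)
 = 3·0.15 + 8·0.145 + 9·0.205 + 6·0.15 + 11·0.145 + 12·0.205
 = 0.45 + 1.16 + 1.845 + 0.9 + 1.595 + 2.46
 = 8.41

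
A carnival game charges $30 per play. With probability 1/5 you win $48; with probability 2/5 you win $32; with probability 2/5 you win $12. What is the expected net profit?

-2.8

E[payout] = 48·1/5 + 32·2/5 + 12·2/5
 = 48/5 + 64/5 + 24/5
 = 136/5
Net = 136/5 - 30 = -14/5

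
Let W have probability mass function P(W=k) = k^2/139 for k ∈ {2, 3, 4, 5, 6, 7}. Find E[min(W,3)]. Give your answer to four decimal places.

2.9712

E[min(W,3)] = Σ min(w,3)·P(W=w)
 = 2·4/139 + 3·9/139 + 3·16/139 + 3·25/139 + 3·36/139 + 3·49/139
 = 8/139 + 27/139 + 48/139 + 75/139 + 108/139 + 147/139
 = 413/139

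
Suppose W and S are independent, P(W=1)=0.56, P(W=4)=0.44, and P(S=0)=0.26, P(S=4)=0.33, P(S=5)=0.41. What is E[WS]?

E[WS] = Σ_w Σ_s ws · P(W=w)P(S=s)
 = 0·0.1456 + 4·0.1848 + 5·0.2296 + 0·0.1144 + 16·0.1452 + 20·0.1804
 = 0 + 0.7392 + 1.148 + 0 + 2.3232 + 3.608
 = 7.8184

7.8184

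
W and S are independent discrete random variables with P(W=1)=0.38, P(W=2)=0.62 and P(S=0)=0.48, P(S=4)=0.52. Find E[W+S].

3.7

E[W+S] = Σ_w Σ_s (w+s) · P(W=w)P(S=s)
 = 1·0.1824 + 5·0.1976 + 2·0.2976 + 6·0.3224
 = 0.1824 + 0.988 + 0.5952 + 1.9344
 = 3.7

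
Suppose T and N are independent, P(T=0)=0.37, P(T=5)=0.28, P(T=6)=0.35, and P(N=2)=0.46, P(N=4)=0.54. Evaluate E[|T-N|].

E[|T-N|] = Σ_t Σ_n |t-n| · P(T=t)P(N=n)
 = 2·0.1702 + 4·0.1998 + 3·0.1288 + 1·0.1512 + 4·0.161 + 2·0.189
 = 0.3404 + 0.7992 + 0.3864 + 0.1512 + 0.644 + 0.378
 = 2.6992

2.6992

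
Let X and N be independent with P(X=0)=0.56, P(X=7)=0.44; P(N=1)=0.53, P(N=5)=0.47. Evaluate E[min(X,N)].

1.2672

E[min(X,N)] = Σ_x Σ_n min(x,n) · P(X=x)P(N=n)
 = 0·0.2968 + 0·0.2632 + 1·0.2332 + 5·0.2068
 = 0 + 0 + 0.2332 + 1.034
 = 1.2672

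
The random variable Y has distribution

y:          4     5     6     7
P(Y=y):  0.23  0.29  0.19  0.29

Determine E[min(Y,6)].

E[min(Y,6)] = Σ min(y,6)·P(Y=y)
 = 4·0.23 + 5·0.29 + 6·0.19 + 6·0.29
 = 0.92 + 1.45 + 1.14 + 1.74
 = 5.25

5.25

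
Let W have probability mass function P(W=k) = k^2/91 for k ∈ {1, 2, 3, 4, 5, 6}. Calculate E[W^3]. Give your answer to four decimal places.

E[W^3] = Σ w^3·P(W=w)
 = 1·1/91 + 8·4/91 + 27·9/91 + 64·16/91 + 125·25/91 + 216·36/91
 = 1/91 + 32/91 + 243/91 + 1024/91 + 3125/91 + 7776/91
 = 1743/13

134.0769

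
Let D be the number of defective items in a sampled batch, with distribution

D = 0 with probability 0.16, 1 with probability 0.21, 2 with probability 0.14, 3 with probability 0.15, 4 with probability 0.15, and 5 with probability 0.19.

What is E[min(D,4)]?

E[min(D,4)] = Σ min(d,4)·P(D=d)
 = 0·0.16 + 1·0.21 + 2·0.14 + 3·0.15 + 4·0.15 + 4·0.19
 = 0 + 0.21 + 0.28 + 0.45 + 0.6 + 0.76
 = 2.3

2.3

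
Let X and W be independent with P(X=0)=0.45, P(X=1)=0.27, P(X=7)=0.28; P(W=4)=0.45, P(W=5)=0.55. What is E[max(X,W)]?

E[max(X,W)] = Σ_x Σ_w max(x,w) · P(X=x)P(W=w)
 = 4·0.2025 + 5·0.2475 + 4·0.1215 + 5·0.1485 + 7·0.126 + 7·0.154
 = 0.81 + 1.2375 + 0.486 + 0.7425 + 0.882 + 1.078
 = 5.236

5.236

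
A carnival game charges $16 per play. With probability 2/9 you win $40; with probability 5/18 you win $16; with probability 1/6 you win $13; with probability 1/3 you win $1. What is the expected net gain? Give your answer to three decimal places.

E[payout] = 40·2/9 + 16·5/18 + 13·1/6 + 1·1/3
 = 80/9 + 40/9 + 13/6 + 1/3
 = 95/6
Net = 95/6 - 16 = -1/6

-0.167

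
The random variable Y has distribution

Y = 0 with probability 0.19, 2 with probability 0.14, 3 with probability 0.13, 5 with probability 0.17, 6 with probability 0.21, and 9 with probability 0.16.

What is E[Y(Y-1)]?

22.28

E[Y(Y-1)] = Σ y(y-1)·P(Y=y)
 = 0·0.19 + 2·0.14 + 6·0.13 + 20·0.17 + 30·0.21 + 72·0.16
 = 0 + 0.28 + 0.78 + 3.4 + 6.3 + 11.52
 = 22.28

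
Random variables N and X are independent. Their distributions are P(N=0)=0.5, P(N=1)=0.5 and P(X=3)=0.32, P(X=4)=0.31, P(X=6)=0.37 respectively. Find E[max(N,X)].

4.42

E[max(N,X)] = Σ_n Σ_x max(n,x) · P(N=n)P(X=x)
 = 3·0.16 + 4·0.155 + 6·0.185 + 3·0.16 + 4·0.155 + 6·0.185
 = 0.48 + 0.62 + 1.11 + 0.48 + 0.62 + 1.11
 = 4.42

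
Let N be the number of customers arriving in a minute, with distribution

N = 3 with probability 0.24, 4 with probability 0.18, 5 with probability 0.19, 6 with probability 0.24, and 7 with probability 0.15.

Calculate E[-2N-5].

E[-2N-5] = Σ (-2n-5)·P(N=n)
 = (-11)·0.24 + (-13)·0.18 + (-15)·0.19 + (-17)·0.24 + (-19)·0.15
 = (-2.64) + (-2.34) + (-2.85) + (-4.08) + (-2.85)
 = -14.76

-14.76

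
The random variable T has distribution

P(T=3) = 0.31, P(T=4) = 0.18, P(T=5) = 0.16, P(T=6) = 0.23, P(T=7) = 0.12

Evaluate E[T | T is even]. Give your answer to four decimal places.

5.1220

P(T is even) = 0.18 + 0.23 = 0.41.
E[T | T is even] = [4·0.18 + 6·0.23] / 0.41
 = 2.1 / 0.41
 = 210/41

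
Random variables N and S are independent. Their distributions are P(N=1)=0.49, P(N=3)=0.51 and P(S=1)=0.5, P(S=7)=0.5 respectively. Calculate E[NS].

8.08

E[NS] = Σ_n Σ_s ns · P(N=n)P(S=s)
 = 1·0.245 + 7·0.245 + 3·0.255 + 21·0.255
 = 0.245 + 1.715 + 0.765 + 5.355
 = 8.08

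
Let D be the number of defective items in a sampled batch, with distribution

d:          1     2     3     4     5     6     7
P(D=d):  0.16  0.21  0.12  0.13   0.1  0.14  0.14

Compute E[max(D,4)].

4.8

E[max(D,4)] = Σ max(d,4)·P(D=d)
 = 4·0.16 + 4·0.21 + 4·0.12 + 4·0.13 + 5·0.1 + 6·0.14 + 7·0.14
 = 0.64 + 0.84 + 0.48 + 0.52 + 0.5 + 0.84 + 0.98
 = 4.8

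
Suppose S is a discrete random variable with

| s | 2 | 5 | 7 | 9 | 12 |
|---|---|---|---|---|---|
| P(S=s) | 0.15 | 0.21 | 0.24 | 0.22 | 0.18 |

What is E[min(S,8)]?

E[min(S,8)] = Σ min(s,8)·P(S=s)
 = 2·0.15 + 5·0.21 + 7·0.24 + 8·0.22 + 8·0.18
 = 0.3 + 1.05 + 1.68 + 1.76 + 1.44
 = 6.23

6.23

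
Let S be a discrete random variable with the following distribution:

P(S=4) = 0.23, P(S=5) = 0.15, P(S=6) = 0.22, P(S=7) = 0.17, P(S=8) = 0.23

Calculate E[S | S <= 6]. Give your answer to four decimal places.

P(S <= 6) = 0.23 + 0.15 + 0.22 = 0.6.
E[S | S <= 6] = [4·0.23 + 5·0.15 + 6·0.22] / 0.6
 = 2.99 / 0.6
 = 299/60

4.9833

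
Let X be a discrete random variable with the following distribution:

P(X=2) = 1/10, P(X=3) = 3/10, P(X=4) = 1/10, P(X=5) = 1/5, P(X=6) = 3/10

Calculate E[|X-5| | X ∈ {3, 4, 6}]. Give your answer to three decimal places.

1.429

P(X ∈ {3, 4, 6}) = 3/10 + 1/10 + 3/10 = 7/10.
E[|X-5| | X ∈ {3, 4, 6}] = [2·3/10 + 1·1/10 + 1·3/10] / (7/10)
 = 1 / (7/10)
 = 10/7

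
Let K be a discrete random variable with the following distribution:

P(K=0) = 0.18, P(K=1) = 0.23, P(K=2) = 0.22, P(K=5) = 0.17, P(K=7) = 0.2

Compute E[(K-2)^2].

E[(K-2)^2] = Σ (k-2)^2·P(K=k)
 = 4·0.18 + 1·0.23 + 0·0.22 + 9·0.17 + 25·0.2
 = 0.72 + 0.23 + 0 + 1.53 + 5
 = 7.48

7.48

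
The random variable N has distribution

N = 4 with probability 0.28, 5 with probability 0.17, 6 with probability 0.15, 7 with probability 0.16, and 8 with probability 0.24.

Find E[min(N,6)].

5.27

E[min(N,6)] = Σ min(n,6)·P(N=n)
 = 4·0.28 + 5·0.17 + 6·0.15 + 6·0.16 + 6·0.24
 = 1.12 + 0.85 + 0.9 + 0.96 + 1.44
 = 5.27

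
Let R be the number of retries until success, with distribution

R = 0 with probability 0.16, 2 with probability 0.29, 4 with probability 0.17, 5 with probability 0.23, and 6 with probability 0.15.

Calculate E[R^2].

E[R^2] = Σ r^2·P(R=r)
 = 0·0.16 + 4·0.29 + 16·0.17 + 25·0.23 + 36·0.15
 = 0 + 1.16 + 2.72 + 5.75 + 5.4
 = 15.03

15.03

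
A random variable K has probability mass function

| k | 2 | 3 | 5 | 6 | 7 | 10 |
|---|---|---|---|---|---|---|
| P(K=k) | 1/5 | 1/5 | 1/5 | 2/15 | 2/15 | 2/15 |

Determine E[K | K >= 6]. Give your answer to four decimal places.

7.6667

P(K >= 6) = 2/15 + 2/15 + 2/15 = 2/5.
E[K | K >= 6] = [6·2/15 + 7·2/15 + 10·2/15] / (2/5)
 = 46/15 / (2/5)
 = 23/3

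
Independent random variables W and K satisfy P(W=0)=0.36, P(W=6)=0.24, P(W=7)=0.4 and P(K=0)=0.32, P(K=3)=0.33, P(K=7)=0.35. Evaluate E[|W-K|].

3.4448

E[|W-K|] = Σ_w Σ_k |w-k| · P(W=w)P(K=k)
 = 0·0.1152 + 3·0.1188 + 7·0.126 + 6·0.0768 + 3·0.0792 + 1·0.084 + 7·0.128 + 4·0.132 + 0·0.14
 = 0 + 0.3564 + 0.882 + 0.4608 + 0.2376 + 0.084 + 0.896 + 0.528 + 0
 = 3.4448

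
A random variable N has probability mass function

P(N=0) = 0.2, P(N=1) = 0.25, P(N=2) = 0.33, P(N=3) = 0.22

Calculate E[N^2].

E[N^2] = Σ n^2·P(N=n)
 = 0·0.2 + 1·0.25 + 4·0.33 + 9·0.22
 = 0 + 0.25 + 1.32 + 1.98
 = 3.55

3.55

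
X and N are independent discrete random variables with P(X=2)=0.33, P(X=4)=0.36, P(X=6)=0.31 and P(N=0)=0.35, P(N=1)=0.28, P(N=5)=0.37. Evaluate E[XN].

E[XN] = Σ_x Σ_n xn · P(X=x)P(N=n)
 = 0·0.1155 + 2·0.0924 + 10·0.1221 + 0·0.126 + 4·0.1008 + 20·0.1332 + 0·0.1085 + 6·0.0868 + 30·0.1147
 = 0 + 0.1848 + 1.221 + 0 + 0.4032 + 2.664 + 0 + 0.5208 + 3.441
 = 8.4348

8.4348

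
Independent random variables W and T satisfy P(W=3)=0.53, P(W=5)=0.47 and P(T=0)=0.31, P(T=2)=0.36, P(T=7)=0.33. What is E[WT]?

11.9382

E[WT] = Σ_w Σ_t wt · P(W=w)P(T=t)
 = 0·0.1643 + 6·0.1908 + 21·0.1749 + 0·0.1457 + 10·0.1692 + 35·0.1551
 = 0 + 1.1448 + 3.6729 + 0 + 1.692 + 5.4285
 = 11.9382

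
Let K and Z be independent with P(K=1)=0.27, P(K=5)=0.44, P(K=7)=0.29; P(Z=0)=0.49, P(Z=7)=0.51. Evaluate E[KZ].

E[KZ] = Σ_k Σ_z kz · P(K=k)P(Z=z)
 = 0·0.1323 + 7·0.1377 + 0·0.2156 + 35·0.2244 + 0·0.1421 + 49·0.1479
 = 0 + 0.9639 + 0 + 7.854 + 0 + 7.2471
 = 16.065

16.065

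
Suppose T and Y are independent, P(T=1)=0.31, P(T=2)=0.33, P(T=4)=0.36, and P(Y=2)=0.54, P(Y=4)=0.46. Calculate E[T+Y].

5.33

E[T+Y] = Σ_t Σ_y (t+y) · P(T=t)P(Y=y)
 = 3·0.1674 + 5·0.1426 + 4·0.1782 + 6·0.1518 + 6·0.1944 + 8·0.1656
 = 0.5022 + 0.713 + 0.7128 + 0.9108 + 1.1664 + 1.3248
 = 5.33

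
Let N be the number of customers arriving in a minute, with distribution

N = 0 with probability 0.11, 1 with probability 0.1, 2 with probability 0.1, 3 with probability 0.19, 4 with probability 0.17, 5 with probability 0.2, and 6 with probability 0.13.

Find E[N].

3.33

E[N] = Σ n·P(N=n)
 = 0·0.11 + 1·0.1 + 2·0.1 + 3·0.19 + 4·0.17 + 5·0.2 + 6·0.13
 = 0 + 0.1 + 0.2 + 0.57 + 0.68 + 1 + 0.78
 = 3.33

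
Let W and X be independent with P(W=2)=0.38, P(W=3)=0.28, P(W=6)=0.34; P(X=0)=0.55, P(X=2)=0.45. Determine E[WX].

E[WX] = Σ_w Σ_x wx · P(W=w)P(X=x)
 = 0·0.209 + 4·0.171 + 0·0.154 + 6·0.126 + 0·0.187 + 12·0.153
 = 0 + 0.684 + 0 + 0.756 + 0 + 1.836
 = 3.276

3.276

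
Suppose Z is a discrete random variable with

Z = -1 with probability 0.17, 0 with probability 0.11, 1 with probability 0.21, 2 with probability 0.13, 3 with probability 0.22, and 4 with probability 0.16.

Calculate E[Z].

1.6

E[Z] = Σ z·P(Z=z)
 = (-1)·0.17 + 0·0.11 + 1·0.21 + 2·0.13 + 3·0.22 + 4·0.16
 = (-0.17) + 0 + 0.21 + 0.26 + 0.66 + 0.64
 = 1.6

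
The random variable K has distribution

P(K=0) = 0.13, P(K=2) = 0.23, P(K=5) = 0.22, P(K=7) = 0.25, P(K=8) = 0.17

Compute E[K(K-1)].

E[K(K-1)] = Σ k(k-1)·P(K=k)
 = 0·0.13 + 2·0.23 + 20·0.22 + 42·0.25 + 56·0.17
 = 0 + 0.46 + 4.4 + 10.5 + 9.52
 = 24.88

24.88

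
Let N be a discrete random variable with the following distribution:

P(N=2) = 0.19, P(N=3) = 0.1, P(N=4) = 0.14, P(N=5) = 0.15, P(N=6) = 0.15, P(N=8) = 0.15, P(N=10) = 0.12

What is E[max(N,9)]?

9.12

E[max(N,9)] = Σ max(n,9)·P(N=n)
 = 9·0.19 + 9·0.1 + 9·0.14 + 9·0.15 + 9·0.15 + 9·0.15 + 10·0.12
 = 1.71 + 0.9 + 1.26 + 1.35 + 1.35 + 1.35 + 1.2
 = 9.12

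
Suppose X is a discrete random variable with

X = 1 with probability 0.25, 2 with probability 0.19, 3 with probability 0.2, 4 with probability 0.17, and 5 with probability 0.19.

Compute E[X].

2.86

E[X] = Σ x·P(X=x)
 = 1·0.25 + 2·0.19 + 3·0.2 + 4·0.17 + 5·0.19
 = 0.25 + 0.38 + 0.6 + 0.68 + 0.95
 = 2.86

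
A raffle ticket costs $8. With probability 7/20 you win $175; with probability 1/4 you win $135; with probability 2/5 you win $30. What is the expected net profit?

E[payout] = 175·7/20 + 135·1/4 + 30·2/5
 = 245/4 + 135/4 + 12
 = 107
Net = 107 - 8 = 99

99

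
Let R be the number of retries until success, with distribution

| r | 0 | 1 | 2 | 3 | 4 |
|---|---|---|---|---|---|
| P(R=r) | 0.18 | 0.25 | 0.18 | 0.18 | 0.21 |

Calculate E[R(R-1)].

3.96

E[R(R-1)] = Σ r(r-1)·P(R=r)
 = 0·0.18 + 0·0.25 + 2·0.18 + 6·0.18 + 12·0.21
 = 0 + 0 + 0.36 + 1.08 + 2.52
 = 3.96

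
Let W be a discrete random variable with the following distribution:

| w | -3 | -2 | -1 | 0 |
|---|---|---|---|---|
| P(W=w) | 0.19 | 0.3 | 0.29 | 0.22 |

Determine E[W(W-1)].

4.66

E[W(W-1)] = Σ w(w-1)·P(W=w)
 = 12·0.19 + 6·0.3 + 2·0.29 + 0·0.22
 = 2.28 + 1.8 + 0.58 + 0
 = 4.66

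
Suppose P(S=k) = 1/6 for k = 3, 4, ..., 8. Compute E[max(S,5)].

6

E[max(S,5)] = Σ max(s,5)·P(S=s)
 = 5·1/6 + 5·1/6 + 5·1/6 + 6·1/6 + 7·1/6 + 8·1/6
 = 5/6 + 5/6 + 5/6 + 1 + 7/6 + 4/3
 = 6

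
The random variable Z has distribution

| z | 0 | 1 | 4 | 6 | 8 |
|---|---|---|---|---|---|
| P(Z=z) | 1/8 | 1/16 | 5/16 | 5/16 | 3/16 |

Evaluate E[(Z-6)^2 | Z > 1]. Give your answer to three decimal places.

P(Z > 1) = 5/16 + 5/16 + 3/16 = 13/16.
E[(Z-6)^2 | Z > 1] = [4·5/16 + 0·5/16 + 4·3/16] / (13/16)
 = 2 / (13/16)
 = 32/13

2.462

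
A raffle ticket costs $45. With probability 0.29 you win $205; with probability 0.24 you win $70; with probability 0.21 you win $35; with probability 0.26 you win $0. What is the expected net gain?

38.6

E[payout] = 205·0.29 + 70·0.24 + 35·0.21 + 0·0.26
 = 59.45 + 16.8 + 7.35 + 0
 = 83.6
Net = 83.6 - 45 = 38.6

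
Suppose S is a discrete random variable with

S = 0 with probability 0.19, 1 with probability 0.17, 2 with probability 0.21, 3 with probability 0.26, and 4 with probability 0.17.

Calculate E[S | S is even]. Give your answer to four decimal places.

P(S is even) = 0.19 + 0.21 + 0.17 = 0.57.
E[S | S is even] = [0·0.19 + 2·0.21 + 4·0.17] / 0.57
 = 1.1 / 0.57
 = 110/57

1.9298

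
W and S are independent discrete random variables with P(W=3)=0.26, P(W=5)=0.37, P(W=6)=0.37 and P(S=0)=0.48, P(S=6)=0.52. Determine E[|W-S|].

2.926

E[|W-S|] = Σ_w Σ_s |w-s| · P(W=w)P(S=s)
 = 3·0.1248 + 3·0.1352 + 5·0.1776 + 1·0.1924 + 6·0.1776 + 0·0.1924
 = 0.3744 + 0.4056 + 0.888 + 0.1924 + 1.0656 + 0
 = 2.926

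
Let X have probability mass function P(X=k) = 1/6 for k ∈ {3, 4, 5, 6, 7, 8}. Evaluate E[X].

E[X] = Σ x·P(X=x)
 = 3·1/6 + 4·1/6 + 5·1/6 + 6·1/6 + 7·1/6 + 8·1/6
 = 1/2 + 2/3 + 5/6 + 1 + 7/6 + 4/3
 = 11/2

5.5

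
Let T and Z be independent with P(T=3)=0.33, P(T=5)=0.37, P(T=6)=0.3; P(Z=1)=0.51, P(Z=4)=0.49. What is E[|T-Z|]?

2.4934

E[|T-Z|] = Σ_t Σ_z |t-z| · P(T=t)P(Z=z)
 = 2·0.1683 + 1·0.1617 + 4·0.1887 + 1·0.1813 + 5·0.153 + 2·0.147
 = 0.3366 + 0.1617 + 0.7548 + 0.1813 + 0.765 + 0.294
 = 2.4934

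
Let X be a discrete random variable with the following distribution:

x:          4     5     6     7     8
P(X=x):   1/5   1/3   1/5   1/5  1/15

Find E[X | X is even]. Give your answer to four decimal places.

P(X is even) = 1/5 + 1/5 + 1/15 = 7/15.
E[X | X is even] = [4·1/5 + 6·1/5 + 8·1/15] / (7/15)
 = 38/15 / (7/15)
 = 38/7

5.4286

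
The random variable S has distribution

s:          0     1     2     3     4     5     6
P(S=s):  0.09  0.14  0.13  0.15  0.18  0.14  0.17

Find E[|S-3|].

E[|S-3|] = Σ |s-3|·P(S=s)
 = 3·0.09 + 2·0.14 + 1·0.13 + 0·0.15 + 1·0.18 + 2·0.14 + 3·0.17
 = 0.27 + 0.28 + 0.13 + 0 + 0.18 + 0.28 + 0.51
 = 1.65

1.65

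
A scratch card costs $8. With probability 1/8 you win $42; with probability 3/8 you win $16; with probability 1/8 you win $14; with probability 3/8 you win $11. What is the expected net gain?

E[payout] = 42·1/8 + 16·3/8 + 14·1/8 + 11·3/8
 = 21/4 + 6 + 7/4 + 33/8
 = 137/8
Net = 137/8 - 8 = 73/8

9.125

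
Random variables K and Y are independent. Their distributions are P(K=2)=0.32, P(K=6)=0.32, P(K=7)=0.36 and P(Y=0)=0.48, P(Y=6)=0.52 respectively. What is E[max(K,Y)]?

5.7456

E[max(K,Y)] = Σ_k Σ_y max(k,y) · P(K=k)P(Y=y)
 = 2·0.1536 + 6·0.1664 + 6·0.1536 + 6·0.1664 + 7·0.1728 + 7·0.1872
 = 0.3072 + 0.9984 + 0.9216 + 0.9984 + 1.2096 + 1.3104
 = 5.7456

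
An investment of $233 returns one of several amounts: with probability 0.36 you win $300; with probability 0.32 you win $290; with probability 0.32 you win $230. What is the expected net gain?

41.4

E[payout] = 300·0.36 + 290·0.32 + 230·0.32
 = 108 + 92.8 + 73.6
 = 274.4
Net = 274.4 - 233 = 41.4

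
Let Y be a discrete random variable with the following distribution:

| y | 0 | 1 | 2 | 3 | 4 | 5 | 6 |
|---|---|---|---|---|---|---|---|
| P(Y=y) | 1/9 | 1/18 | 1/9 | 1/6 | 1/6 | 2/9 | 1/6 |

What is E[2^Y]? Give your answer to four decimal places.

E[2^Y] = Σ 2^y·P(Y=y)
 = 1·1/9 + 2·1/18 + 4·1/9 + 8·1/6 + 16·1/6 + 32·2/9 + 64·1/6
 = 1/9 + 1/9 + 4/9 + 4/3 + 8/3 + 64/9 + 32/3
 = 202/9

22.4444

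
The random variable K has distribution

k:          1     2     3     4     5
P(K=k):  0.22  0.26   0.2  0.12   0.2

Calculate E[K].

E[K] = Σ k·P(K=k)
 = 1·0.22 + 2·0.26 + 3·0.2 + 4·0.12 + 5·0.2
 = 0.22 + 0.52 + 0.6 + 0.48 + 1
 = 2.82

2.82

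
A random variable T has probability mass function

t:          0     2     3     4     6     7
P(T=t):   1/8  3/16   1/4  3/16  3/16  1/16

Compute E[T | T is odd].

P(T is odd) = 1/4 + 1/16 = 5/16.
E[T | T is odd] = [3·1/4 + 7·1/16] / (5/16)
 = 19/16 / (5/16)
 = 19/5

3.8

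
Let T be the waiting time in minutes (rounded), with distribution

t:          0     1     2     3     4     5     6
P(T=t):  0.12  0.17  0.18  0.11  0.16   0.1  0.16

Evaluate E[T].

E[T] = Σ t·P(T=t)
 = 0·0.12 + 1·0.17 + 2·0.18 + 3·0.11 + 4·0.16 + 5·0.1 + 6·0.16
 = 0 + 0.17 + 0.36 + 0.33 + 0.64 + 0.5 + 0.96
 = 2.96

2.96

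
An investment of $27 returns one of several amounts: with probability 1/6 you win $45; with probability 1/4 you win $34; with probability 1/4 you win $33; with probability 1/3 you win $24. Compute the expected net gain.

E[payout] = 45·1/6 + 34·1/4 + 33·1/4 + 24·1/3
 = 15/2 + 17/2 + 33/4 + 8
 = 129/4
Net = 129/4 - 27 = 21/4

5.25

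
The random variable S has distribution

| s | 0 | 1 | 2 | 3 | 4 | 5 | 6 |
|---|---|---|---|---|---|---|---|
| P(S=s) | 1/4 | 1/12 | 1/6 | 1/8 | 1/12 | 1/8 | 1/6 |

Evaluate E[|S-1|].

E[|S-1|] = Σ |s-1|·P(S=s)
 = 1·1/4 + 0·1/12 + 1·1/6 + 2·1/8 + 3·1/12 + 4·1/8 + 5·1/6
 = 1/4 + 0 + 1/6 + 1/4 + 1/4 + 1/2 + 5/6
 = 9/4

2.25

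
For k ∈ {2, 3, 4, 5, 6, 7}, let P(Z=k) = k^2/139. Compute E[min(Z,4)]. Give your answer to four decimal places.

3.8777

E[min(Z,4)] = Σ min(z,4)·P(Z=z)
 = 2·4/139 + 3·9/139 + 4·16/139 + 4·25/139 + 4·36/139 + 4·49/139
 = 8/139 + 27/139 + 64/139 + 100/139 + 144/139 + 196/139
 = 539/139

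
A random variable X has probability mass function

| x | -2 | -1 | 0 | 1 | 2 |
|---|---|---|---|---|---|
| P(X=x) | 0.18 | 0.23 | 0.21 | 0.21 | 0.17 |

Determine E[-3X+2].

2.12

E[-3X+2] = Σ (-3x+2)·P(X=x)
 = 8·0.18 + 5·0.23 + 2·0.21 + (-1)·0.21 + (-4)·0.17
 = 1.44 + 1.15 + 0.42 + (-0.21) + (-0.68)
 = 2.12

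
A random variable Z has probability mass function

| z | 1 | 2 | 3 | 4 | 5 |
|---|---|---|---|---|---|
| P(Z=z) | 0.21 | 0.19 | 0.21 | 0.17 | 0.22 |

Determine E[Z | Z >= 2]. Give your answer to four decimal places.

P(Z >= 2) = 0.19 + 0.21 + 0.17 + 0.22 = 0.79.
E[Z | Z >= 2] = [2·0.19 + 3·0.21 + 4·0.17 + 5·0.22] / 0.79
 = 2.79 / 0.79
 = 279/79

3.5316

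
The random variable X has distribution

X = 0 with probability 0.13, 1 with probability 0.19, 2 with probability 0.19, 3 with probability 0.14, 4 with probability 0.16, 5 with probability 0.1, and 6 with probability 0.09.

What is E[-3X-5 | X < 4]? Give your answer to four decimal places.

-9.5692

P(X < 4) = 0.13 + 0.19 + 0.19 + 0.14 = 0.65.
E[-3X-5 | X < 4] = [(-5)·0.13 + (-8)·0.19 + (-11)·0.19 + (-14)·0.14] / 0.65
 = -6.22 / 0.65
 = -622/65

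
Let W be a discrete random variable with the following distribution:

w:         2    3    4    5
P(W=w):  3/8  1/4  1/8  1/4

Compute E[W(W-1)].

8.75

E[W(W-1)] = Σ w(w-1)·P(W=w)
 = 2·3/8 + 6·1/4 + 12·1/8 + 20·1/4
 = 3/4 + 3/2 + 3/2 + 5
 = 35/4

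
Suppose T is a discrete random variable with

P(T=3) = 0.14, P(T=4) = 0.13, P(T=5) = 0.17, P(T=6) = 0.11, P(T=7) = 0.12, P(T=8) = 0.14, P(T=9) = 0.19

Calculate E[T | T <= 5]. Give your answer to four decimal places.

4.0682

P(T <= 5) = 0.14 + 0.13 + 0.17 = 0.44.
E[T | T <= 5] = [3·0.14 + 4·0.13 + 5·0.17] / 0.44
 = 1.79 / 0.44
 = 179/44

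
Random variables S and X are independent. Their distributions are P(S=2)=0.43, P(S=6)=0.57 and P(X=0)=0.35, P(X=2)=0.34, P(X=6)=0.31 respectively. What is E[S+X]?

E[S+X] = Σ_s Σ_x (s+x) · P(S=s)P(X=x)
 = 2·0.1505 + 4·0.1462 + 8·0.1333 + 6·0.1995 + 8·0.1938 + 12·0.1767
 = 0.301 + 0.5848 + 1.0664 + 1.197 + 1.5504 + 2.1204
 = 6.82

6.82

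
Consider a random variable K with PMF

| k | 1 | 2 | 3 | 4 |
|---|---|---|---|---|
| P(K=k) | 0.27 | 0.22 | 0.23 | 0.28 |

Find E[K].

2.52

E[K] = Σ k·P(K=k)
 = 1·0.27 + 2·0.22 + 3·0.23 + 4·0.28
 = 0.27 + 0.44 + 0.69 + 1.12
 = 2.52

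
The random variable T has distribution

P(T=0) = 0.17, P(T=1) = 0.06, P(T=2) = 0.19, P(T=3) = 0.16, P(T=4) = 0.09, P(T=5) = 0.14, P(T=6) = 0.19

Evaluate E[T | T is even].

P(T is even) = 0.17 + 0.19 + 0.09 + 0.19 = 0.64.
E[T | T is even] = [0·0.17 + 2·0.19 + 4·0.09 + 6·0.19] / 0.64
 = 1.88 / 0.64
 = 47/16

2.9375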